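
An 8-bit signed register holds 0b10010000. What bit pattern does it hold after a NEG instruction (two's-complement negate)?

01110000

Invert: 01101111. Add 1: 01110000.
Check: 10010000 = -112, 01110000 = 112.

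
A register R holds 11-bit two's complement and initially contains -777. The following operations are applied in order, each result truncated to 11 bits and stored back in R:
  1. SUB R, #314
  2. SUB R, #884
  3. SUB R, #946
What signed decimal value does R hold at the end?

-873

Start: R = -777 = 10011110111.
R = -777 − 314 = -1091; wraps to 957 = 01110111101
R = 957 − 884 = 73 = 00001001001
R = 73 − 946 = -873 = 10010010111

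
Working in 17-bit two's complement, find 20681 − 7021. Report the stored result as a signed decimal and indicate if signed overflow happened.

20681 → 00101000011001001
7021 → 00001101101101101
Subtract via negate-and-add: invert 00001101101101101 + 1 = 11110010010010011 (i.e. -7021).
  00101000011001001
+ 11110010010010011
= 00011010101011100  (discard carry-out 1)
Result 00011010101011100: MSB = 0 → value 13660.
Addends (after negating the subtrahend) have opposite signs, so signed overflow cannot occur.

13660; no overflow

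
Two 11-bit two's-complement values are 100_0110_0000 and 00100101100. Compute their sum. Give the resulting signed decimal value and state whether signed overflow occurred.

-628; no overflow

100_0110_0000 → 10001100000 = -928 (signed)
00100101100 = 300 (signed)
  10001100000
+ 00100101100
= 10110001100
Result 10110001100: MSB = 1 → 1420 − 2048 = -628.
Addends have opposite signs, so signed overflow cannot occur.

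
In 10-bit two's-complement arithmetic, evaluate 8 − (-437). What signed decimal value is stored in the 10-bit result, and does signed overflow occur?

445; no overflow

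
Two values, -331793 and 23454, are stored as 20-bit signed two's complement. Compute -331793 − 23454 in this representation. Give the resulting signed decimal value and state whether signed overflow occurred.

-355247; no overflow

-331793 → 10101110111111101111
23454 → 00000101101110011110
Subtract via negate-and-add: invert 00000101101110011110 + 1 = 11111010010001100010 (i.e. -23454).
  10101110111111101111
+ 11111010010001100010
= 10101001010001010001  (discard carry-out 1)
Result 10101001010001010001: MSB = 1 → 693329 − 1048576 = -355247.
Both addends (after negating the subtrahend) are negative and so is the stored result: no signed overflow.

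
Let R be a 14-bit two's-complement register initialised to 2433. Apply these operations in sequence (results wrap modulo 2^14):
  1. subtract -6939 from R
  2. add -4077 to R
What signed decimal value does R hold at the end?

5295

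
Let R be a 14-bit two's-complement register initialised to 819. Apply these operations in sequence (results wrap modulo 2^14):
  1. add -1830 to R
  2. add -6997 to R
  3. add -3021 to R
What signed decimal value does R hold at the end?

5355

Start: R = 819 = 00001100110011.
R = 819 + (-1830) = -1011 = 11110000001101
R = -1011 + (-6997) = -8008 = 10000010111000
R = -8008 + (-3021) = -11029; wraps to 5355 = 01010011101011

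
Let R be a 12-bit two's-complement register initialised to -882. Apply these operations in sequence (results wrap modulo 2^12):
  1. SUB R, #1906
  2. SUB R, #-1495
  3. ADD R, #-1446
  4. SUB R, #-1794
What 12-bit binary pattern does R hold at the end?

110001001111

Start: R = -882 = 110010001110.
R = -882 − 1906 = -2788; wraps to 1308 = 010100011100
R = 1308 − (-1495) = 2803; wraps to -1293 = 101011110011
R = -1293 + (-1446) = -2739; wraps to 1357 = 010101001101
R = 1357 − (-1794) = 3151; wraps to -945 = 110001001111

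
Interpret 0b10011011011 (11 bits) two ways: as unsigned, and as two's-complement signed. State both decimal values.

unsigned = 1243, signed = -805

Unsigned: 10011011011 = 1243.
Signed: MSB=1 → 1243 − 2048 = -805.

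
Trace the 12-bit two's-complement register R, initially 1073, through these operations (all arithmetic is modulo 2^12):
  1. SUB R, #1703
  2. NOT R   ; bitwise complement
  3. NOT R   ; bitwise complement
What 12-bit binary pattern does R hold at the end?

110110001010

Start: R = 1073 = 010000110001.
R = 1073 − 1703 = -630 = 110110001010
R = NOT 110110001010 = 001001110101 = 629
R = NOT 001001110101 = 110110001010 = -630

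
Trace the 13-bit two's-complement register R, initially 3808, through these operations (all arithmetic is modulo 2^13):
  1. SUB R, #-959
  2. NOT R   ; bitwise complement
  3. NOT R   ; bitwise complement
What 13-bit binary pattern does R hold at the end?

Start: R = 3808 = 0111011100000.
R = 3808 − (-959) = 4767; wraps to -3425 = 1001010011111
R = NOT 1001010011111 = 0110101100000 = 3424
R = NOT 0110101100000 = 1001010011111 = -3425

1001010011111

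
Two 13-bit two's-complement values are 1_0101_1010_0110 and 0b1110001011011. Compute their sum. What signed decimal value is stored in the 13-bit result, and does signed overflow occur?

1_0101_1010_0110 → 1010110100110 = -2650 (signed)
0b1110001011011 → 1110001011011 = -933 (signed)
  1010110100110
+ 1110001011011
= 1001000000001  (discard carry-out 1)
Result 1001000000001: MSB = 1 → 4609 − 8192 = -3583.
Both addends are negative and so is the stored result: no signed overflow.

-3583; no overflow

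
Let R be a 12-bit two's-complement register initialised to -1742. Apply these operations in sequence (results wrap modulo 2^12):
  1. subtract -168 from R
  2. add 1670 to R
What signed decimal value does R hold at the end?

96

Start: R = -1742 = 100100110010.
R = -1742 − (-168) = -1574 = 100111011010
R = -1574 + 1670 = 96 = 000001100000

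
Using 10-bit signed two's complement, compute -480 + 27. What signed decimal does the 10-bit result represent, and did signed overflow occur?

-480 → 1000100000
27 → 0000011011
  1000100000
+ 0000011011
= 1000111011
Result 1000111011: MSB = 1 → 571 − 1024 = -453.
Addends have opposite signs, so signed overflow cannot occur.

-453; no overflow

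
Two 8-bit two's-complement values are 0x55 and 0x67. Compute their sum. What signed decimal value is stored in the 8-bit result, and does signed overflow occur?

-68; overflow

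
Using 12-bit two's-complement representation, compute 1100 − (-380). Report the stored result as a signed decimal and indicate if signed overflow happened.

1480; no overflow

1100 → 010001001100
-380 → 111010000100
Subtract via negate-and-add: invert 111010000100 + 1 = 000101111100 (i.e. 380).
  010001001100
+ 000101111100
= 010111001000
Result 010111001000: MSB = 0 → value 1480.
Both addends (after negating the subtrahend) are non-negative and so is the stored result: no signed overflow.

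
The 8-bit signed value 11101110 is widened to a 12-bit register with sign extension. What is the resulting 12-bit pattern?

111111101110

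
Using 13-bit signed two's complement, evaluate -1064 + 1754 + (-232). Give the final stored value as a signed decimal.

-1064 + 1754 = 690 (0001010110010)
690 + (-232) = 458 (0000111001010)

458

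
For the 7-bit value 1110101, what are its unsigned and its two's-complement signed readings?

unsigned = 117, signed = -11

Unsigned: 1110101 = 117.
Signed: MSB=1 → 117 − 128 = -11.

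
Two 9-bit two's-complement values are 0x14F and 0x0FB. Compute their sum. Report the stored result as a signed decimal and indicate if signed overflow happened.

0x14F = 101001111 = -177 (signed)
0x0FB = 011111011 = 251 (signed)
  101001111
+ 011111011
= 001001010  (discard carry-out 1)
Result 001001010: MSB = 0 → value 74.
Addends have opposite signs, so signed overflow cannot occur.

74; no overflow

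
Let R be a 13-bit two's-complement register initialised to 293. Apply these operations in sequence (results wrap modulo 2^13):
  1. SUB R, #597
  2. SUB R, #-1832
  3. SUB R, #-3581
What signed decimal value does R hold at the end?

Start: R = 293 = 0000100100101.
R = 293 − 597 = -304 = 1111011010000
R = -304 − (-1832) = 1528 = 0010111111000
R = 1528 − (-3581) = 5109; wraps to -3083 = 1001111110101

-3083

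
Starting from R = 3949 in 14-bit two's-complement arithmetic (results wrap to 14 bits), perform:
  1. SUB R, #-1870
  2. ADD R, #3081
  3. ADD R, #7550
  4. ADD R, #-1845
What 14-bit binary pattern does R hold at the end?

11100100001101

Start: R = 3949 = 00111101101101.
R = 3949 − (-1870) = 5819 = 01011010111011
R = 5819 + 3081 = 8900; wraps to -7484 = 10001011000100
R = -7484 + 7550 = 66 = 00000001000010
R = 66 + (-1845) = -1779 = 11100100001101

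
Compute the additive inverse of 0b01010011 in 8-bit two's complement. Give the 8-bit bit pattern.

Invert: 10101100. Add 1: 10101101.
Check: 01010011 = 83, 10101101 = -83.

10101101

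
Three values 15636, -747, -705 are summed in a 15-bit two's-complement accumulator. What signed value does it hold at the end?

14184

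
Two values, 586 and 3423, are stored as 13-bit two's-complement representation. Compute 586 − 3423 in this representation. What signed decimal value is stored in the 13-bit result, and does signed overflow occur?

-2837; no overflow

586 → 0001001001010
3423 → 0110101011111
Subtract via negate-and-add: invert 0110101011111 + 1 = 1001010100001 (i.e. -3423).
  0001001001010
+ 1001010100001
= 1010011101011
Result 1010011101011: MSB = 1 → 5355 − 8192 = -2837.
Addends (after negating the subtrahend) have opposite signs, so signed overflow cannot occur.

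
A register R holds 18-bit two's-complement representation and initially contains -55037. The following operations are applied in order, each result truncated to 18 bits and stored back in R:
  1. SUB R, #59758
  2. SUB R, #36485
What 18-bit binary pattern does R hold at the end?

011011000100010000

Start: R = -55037 = 110010100100000011.
R = -55037 − 59758 = -114795 = 100011111110010101
R = -114795 − 36485 = -151280; wraps to 110864 = 011011000100010000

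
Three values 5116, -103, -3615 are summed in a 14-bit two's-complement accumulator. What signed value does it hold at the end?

1398

5116 + (-103) = 5013 (01001110010101)
5013 + (-3615) = 1398 (00010101110110)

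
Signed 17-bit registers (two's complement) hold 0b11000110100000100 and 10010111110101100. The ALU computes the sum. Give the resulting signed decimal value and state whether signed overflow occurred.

48304; overflow

0b11000110100000100 → 11000110100000100 = -29436 (signed)
10010111110101100 = -53332 (signed)
  11000110100000100
+ 10010111110101100
= 01011110010110000  (discard carry-out 1)
Result 01011110010110000: MSB = 0 → value 48304.
Both addends are negative but the stored result is non-negative: signed overflow. The true value -29436 + (-53332) = -82768 lies outside [-65536, 65535].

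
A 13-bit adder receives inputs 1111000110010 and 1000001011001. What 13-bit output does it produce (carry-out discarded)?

0111010001011

  1111000110010
+ 1000001011001
= 0111010001011  (discard carry-out 1)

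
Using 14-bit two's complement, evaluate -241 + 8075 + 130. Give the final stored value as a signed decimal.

-241 + 8075 = 7834 (01111010011010)
7834 + 130 = 7964 (01111100011100)

7964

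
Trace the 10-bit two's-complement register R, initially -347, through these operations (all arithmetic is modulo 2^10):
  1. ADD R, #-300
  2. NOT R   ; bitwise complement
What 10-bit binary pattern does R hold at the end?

Start: R = -347 = 1010100101.
R = -347 + (-300) = -647; wraps to 377 = 0101111001
R = NOT 0101111001 = 1010000110 = -378

1010000110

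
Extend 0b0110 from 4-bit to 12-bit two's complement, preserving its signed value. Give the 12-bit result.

000000000110

MSB of 0110 is 0; replicate it into the new high bits.
00000000|0110 → 000000000110 (still 6).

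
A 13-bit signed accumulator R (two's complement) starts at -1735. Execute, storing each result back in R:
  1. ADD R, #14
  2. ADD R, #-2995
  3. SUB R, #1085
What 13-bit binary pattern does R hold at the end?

Start: R = -1735 = 1100100111001.
R = -1735 + 14 = -1721 = 1100101000111
R = -1721 + (-2995) = -4716; wraps to 3476 = 0110110010100
R = 3476 − 1085 = 2391 = 0100101010111

0100101010111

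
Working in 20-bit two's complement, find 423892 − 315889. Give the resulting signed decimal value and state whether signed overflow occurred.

108003; no overflow

423892 → 01100111011111010100
315889 → 01001101000111110001
Subtract via negate-and-add: invert 01001101000111110001 + 1 = 10110010111000001111 (i.e. -315889).
  01100111011111010100
+ 10110010111000001111
= 00011010010111100011  (discard carry-out 1)
Result 00011010010111100011: MSB = 0 → value 108003.
Addends (after negating the subtrahend) have opposite signs, so signed overflow cannot occur.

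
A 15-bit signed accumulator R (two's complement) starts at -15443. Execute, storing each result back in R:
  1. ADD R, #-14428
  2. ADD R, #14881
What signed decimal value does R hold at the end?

-14990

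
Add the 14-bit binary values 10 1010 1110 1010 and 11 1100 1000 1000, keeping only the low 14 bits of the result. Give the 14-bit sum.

  10101011101010
+ 11110010001000
= 10011101110010  (discard carry-out 1)

10011101110010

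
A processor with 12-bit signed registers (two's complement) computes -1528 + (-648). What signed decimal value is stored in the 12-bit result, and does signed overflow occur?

1920; overflow

-1528 → 101000001000
-648 → 110101111000
  101000001000
+ 110101111000
= 011110000000  (discard carry-out 1)
Result 011110000000: MSB = 0 → value 1920.
Both addends are negative but the stored result is non-negative: signed overflow. The true value -1528 + (-648) = -2176 lies outside [-2048, 2047].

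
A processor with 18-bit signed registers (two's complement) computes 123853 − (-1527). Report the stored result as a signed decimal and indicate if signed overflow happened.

125380; no overflow

123853 → 011110001111001101
-1527 → 111111101000001001
Subtract via negate-and-add: invert 111111101000001001 + 1 = 000000010111110111 (i.e. 1527).
  011110001111001101
+ 000000010111110111
= 011110100111000100
Result 011110100111000100: MSB = 0 → value 125380.
Both addends (after negating the subtrahend) are non-negative and so is the stored result: no signed overflow.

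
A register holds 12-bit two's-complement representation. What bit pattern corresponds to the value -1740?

100100110100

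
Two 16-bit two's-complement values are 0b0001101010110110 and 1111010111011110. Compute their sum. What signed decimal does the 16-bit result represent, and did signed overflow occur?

0b0001101010110110 → 0001101010110110 = 6838 (signed)
1111010111011110 = -2594 (signed)
  0001101010110110
+ 1111010111011110
= 0001000010010100  (discard carry-out 1)
Result 0001000010010100: MSB = 0 → value 4244.
Addends have opposite signs, so signed overflow cannot occur.

4244; no overflow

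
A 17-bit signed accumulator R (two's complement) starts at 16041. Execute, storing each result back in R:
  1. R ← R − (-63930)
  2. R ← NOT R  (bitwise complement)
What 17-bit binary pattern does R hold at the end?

Start: R = 16041 = 00011111010101001.
R = 16041 − (-63930) = 79971; wraps to -51101 = 10011100001100011
R = NOT 10011100001100011 = 01100011110011100 = 51100

01100011110011100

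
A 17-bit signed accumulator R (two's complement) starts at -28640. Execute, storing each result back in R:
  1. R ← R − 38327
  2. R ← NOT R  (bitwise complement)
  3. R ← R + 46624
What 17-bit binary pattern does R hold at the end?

Start: R = -28640 = 11001000000100000.
R = -28640 − 38327 = -66967; wraps to 64105 = 01111101001101001
R = NOT 01111101001101001 = 10000010110010110 = -64106
R = -64106 + 46624 = -17482 = 11011101110110110

11011101110110110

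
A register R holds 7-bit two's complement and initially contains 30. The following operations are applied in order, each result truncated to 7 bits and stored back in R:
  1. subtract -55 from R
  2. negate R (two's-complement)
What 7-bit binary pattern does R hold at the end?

0101011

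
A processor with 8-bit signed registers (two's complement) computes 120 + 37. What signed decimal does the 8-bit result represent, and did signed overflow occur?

-99; overflow

120 → 01111000
37 → 00100101
  01111000
+ 00100101
= 10011101
Result 10011101: MSB = 1 → 157 − 256 = -99.
Both addends are non-negative but the stored result is negative: signed overflow. The true value 120 + 37 = 157 lies outside [-128, 127].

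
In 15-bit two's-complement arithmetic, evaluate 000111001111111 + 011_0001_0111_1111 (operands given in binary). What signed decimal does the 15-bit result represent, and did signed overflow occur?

16382; no overflow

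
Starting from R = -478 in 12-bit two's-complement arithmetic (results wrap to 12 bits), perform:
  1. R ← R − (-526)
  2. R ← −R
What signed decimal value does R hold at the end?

-48

Start: R = -478 = 111000100010.
R = -478 − (-526) = 48 = 000000110000
R = −(48) = -48 = 111111010000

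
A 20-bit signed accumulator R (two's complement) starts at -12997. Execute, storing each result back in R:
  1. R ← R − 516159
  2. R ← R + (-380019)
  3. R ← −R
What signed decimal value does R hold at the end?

Start: R = -12997 = 11111100110100111011.
R = -12997 − 516159 = -529156; wraps to 519420 = 01111110110011111100
R = 519420 + (-380019) = 139401 = 00100010000010001001
R = −(139401) = -139401 = 11011101111101110111

-139401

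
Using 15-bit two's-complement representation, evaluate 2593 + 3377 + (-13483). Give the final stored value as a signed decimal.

2593 + 3377 = 5970 (001011101010010)
5970 + (-13483) = -7513 (110001010100111)

-7513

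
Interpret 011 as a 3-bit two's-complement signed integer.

MSB is 0, so the value is non-negative: 011 = 3.

3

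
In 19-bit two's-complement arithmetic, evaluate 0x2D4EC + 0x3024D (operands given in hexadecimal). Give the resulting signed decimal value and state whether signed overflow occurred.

0x2D4EC = 0101101010011101100 = 185580 (signed)
0x3024D = 0110000001001001101 = 197197 (signed)
  0101101010011101100
+ 0110000001001001101
= 1011101011100111001
Result 1011101011100111001: MSB = 1 → 382777 − 524288 = -141511.
Both addends are non-negative but the stored result is negative: signed overflow. The true value 185580 + 197197 = 382777 lies outside [-262144, 262143].

-141511; overflow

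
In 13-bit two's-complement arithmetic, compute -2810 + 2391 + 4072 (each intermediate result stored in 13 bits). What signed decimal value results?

-2810 + 2391 = -419 (1111001011101)
-419 + 4072 = 3653 (0111001000101)

3653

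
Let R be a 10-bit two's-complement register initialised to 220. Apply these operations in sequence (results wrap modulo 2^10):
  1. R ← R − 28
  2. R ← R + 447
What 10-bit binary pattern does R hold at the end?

1001111111

Start: R = 220 = 0011011100.
R = 220 − 28 = 192 = 0011000000
R = 192 + 447 = 639; wraps to -385 = 1001111111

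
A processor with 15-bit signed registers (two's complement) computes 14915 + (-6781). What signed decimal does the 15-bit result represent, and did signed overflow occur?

14915 → 011101001000011
-6781 → 110010110000011
  011101001000011
+ 110010110000011
= 001111111000110  (discard carry-out 1)
Result 001111111000110: MSB = 0 → value 8134.
Addends have opposite signs, so signed overflow cannot occur.

8134; no overflow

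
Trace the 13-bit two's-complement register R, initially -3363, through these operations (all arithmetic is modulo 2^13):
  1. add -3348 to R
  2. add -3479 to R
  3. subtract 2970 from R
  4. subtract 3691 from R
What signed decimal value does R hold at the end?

Start: R = -3363 = 1001011011101.
R = -3363 + (-3348) = -6711; wraps to 1481 = 0010111001001
R = 1481 + (-3479) = -1998 = 1100000110010
R = -1998 − 2970 = -4968; wraps to 3224 = 0110010011000
R = 3224 − 3691 = -467 = 1111000101101

-467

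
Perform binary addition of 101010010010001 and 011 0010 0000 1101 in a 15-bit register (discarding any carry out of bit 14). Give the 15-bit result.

  101010010010001
+ 011001000001101
= 000011010011110  (discard carry-out 1)

000011010011110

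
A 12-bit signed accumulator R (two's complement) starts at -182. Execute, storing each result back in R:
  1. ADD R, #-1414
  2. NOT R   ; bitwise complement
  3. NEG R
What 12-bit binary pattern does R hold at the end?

100111000101

Start: R = -182 = 111101001010.
R = -182 + (-1414) = -1596 = 100111000100
R = NOT 100111000100 = 011000111011 = 1595
R = −(1595) = -1595 = 100111000101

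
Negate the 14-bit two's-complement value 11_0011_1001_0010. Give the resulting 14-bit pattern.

Invert: 00110001101101. Add 1: 00110001101110.

00110001101110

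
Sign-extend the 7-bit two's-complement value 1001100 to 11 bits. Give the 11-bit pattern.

MSB of 1001100 is 1; replicate it into the new high bits.
1111|1001100 → 11111001100 (still -52).

11111001100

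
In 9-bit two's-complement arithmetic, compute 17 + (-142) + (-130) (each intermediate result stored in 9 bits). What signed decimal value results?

-255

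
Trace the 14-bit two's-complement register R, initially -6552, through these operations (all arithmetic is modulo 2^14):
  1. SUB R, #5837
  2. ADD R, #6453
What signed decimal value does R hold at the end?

-5936

Start: R = -6552 = 10011001101000.
R = -6552 − 5837 = -12389; wraps to 3995 = 00111110011011
R = 3995 + 6453 = 10448; wraps to -5936 = 10100011010000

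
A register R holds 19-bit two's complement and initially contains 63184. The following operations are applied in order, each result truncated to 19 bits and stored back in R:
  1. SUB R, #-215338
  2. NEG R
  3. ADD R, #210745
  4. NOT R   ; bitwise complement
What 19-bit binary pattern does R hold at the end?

0010000100011000000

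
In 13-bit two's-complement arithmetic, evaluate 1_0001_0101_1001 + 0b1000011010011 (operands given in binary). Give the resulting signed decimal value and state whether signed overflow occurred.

556; overflow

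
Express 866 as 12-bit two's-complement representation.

001101100010

866 is non-negative, so write it directly in 12 bits: 001101100010.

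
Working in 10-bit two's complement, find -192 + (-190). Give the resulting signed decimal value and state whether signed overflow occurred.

-192 → 1101000000
-190 → 1101000010
  1101000000
+ 1101000010
= 1010000010  (discard carry-out 1)
Result 1010000010: MSB = 1 → 642 − 1024 = -382.
Both addends are negative and so is the stored result: no signed overflow.

-382; no overflow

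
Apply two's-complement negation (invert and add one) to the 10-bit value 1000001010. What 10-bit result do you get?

0111110110

Invert: 0111110101. Add 1: 0111110110.
Check: 1000001010 = -502, 0111110110 = 502.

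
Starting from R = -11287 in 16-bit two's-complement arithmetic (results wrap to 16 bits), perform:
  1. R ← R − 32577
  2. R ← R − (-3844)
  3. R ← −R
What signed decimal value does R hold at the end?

-25516

Start: R = -11287 = 1101001111101001.
R = -11287 − 32577 = -43864; wraps to 21672 = 0101010010101000
R = 21672 − (-3844) = 25516 = 0110001110101100
R = −(25516) = -25516 = 1001110001010100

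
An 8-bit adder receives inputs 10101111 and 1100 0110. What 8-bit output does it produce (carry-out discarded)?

01110101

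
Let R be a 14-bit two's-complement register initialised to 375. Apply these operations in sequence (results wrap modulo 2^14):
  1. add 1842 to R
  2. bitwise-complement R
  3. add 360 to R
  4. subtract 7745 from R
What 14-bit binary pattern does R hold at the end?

01101001111101

Start: R = 375 = 00000101110111.
R = 375 + 1842 = 2217 = 00100010101001
R = NOT 00100010101001 = 11011101010110 = -2218
R = -2218 + 360 = -1858 = 11100010111110
R = -1858 − 7745 = -9603; wraps to 6781 = 01101001111101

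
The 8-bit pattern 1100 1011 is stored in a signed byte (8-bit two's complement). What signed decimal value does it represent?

-53

MSB is 1, so the value is negative.
Unsigned reading: 203. Subtract 2^8 = 256: 203 − 256 = -53.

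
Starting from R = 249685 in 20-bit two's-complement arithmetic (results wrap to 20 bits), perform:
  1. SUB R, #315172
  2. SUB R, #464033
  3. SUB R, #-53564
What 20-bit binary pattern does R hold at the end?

10001011110011001100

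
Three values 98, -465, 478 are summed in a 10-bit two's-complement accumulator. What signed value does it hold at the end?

111

98 + (-465) = -367 (1010010001)
-367 + 478 = 111 (0001101111)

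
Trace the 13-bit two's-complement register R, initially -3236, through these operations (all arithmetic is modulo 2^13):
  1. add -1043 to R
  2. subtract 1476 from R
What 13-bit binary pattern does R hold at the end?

0100110000101

Start: R = -3236 = 1001101011100.
R = -3236 + (-1043) = -4279; wraps to 3913 = 0111101001001
R = 3913 − 1476 = 2437 = 0100110000101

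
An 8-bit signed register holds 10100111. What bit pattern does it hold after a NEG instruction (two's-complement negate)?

Invert: 01011000. Add 1: 01011001.

01011001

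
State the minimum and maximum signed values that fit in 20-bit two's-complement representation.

Minimum: −2^19 = -524288.
Maximum: 2^19 − 1 = 524287.

min = -524288, max = 524287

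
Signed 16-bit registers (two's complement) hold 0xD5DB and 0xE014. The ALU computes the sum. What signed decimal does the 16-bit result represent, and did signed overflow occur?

-18961; no overflow

0xD5DB = 1101010111011011 = -10789 (signed)
0xE014 = 1110000000010100 = -8172 (signed)
  1101010111011011
+ 1110000000010100
= 1011010111101111  (discard carry-out 1)
Result 1011010111101111: MSB = 1 → 46575 − 65536 = -18961.
Both addends are negative and so is the stored result: no signed overflow.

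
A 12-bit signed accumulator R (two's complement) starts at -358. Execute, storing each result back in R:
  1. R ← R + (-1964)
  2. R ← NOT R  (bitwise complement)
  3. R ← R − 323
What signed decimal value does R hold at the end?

Start: R = -358 = 111010011010.
R = -358 + (-1964) = -2322; wraps to 1774 = 011011101110
R = NOT 011011101110 = 100100010001 = -1775
R = -1775 − 323 = -2098; wraps to 1998 = 011111001110

1998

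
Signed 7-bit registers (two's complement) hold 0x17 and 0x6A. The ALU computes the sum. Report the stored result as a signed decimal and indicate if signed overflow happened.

1; no overflow

0x17 = 0010111 = 23 (signed)
0x6A = 1101010 = -22 (signed)
  0010111
+ 1101010
= 0000001  (discard carry-out 1)
Result 0000001: MSB = 0 → value 1.
Addends have opposite signs, so signed overflow cannot occur.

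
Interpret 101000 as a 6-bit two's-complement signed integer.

-24

MSB is 1, so the value is negative.
Invert: 010111. Add 1: 011000 = 24. So the value is −24.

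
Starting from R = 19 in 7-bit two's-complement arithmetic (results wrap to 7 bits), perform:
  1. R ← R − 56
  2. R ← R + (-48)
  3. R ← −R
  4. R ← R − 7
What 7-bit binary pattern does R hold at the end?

1001110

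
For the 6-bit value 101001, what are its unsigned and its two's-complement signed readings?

Unsigned: 101001 = 41.
Signed: MSB=1 → 41 − 64 = -23.

unsigned = 41, signed = -23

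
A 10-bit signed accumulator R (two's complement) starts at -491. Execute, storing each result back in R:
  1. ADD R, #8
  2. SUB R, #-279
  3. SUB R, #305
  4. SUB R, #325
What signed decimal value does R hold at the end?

Start: R = -491 = 1000010101.
R = -491 + 8 = -483 = 1000011101
R = -483 − (-279) = -204 = 1100110100
R = -204 − 305 = -509 = 1000000011
R = -509 − 325 = -834; wraps to 190 = 0010111110

190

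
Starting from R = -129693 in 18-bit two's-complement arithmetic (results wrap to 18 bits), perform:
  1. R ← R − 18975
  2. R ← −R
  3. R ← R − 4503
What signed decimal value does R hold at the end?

Start: R = -129693 = 100000010101100011.
R = -129693 − 18975 = -148668; wraps to 113476 = 011011101101000100
R = −(113476) = -113476 = 100100010010111100
R = -113476 − 4503 = -117979 = 100011001100100101

-117979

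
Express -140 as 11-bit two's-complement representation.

|-140| = 140 = 00010001100 in 11 bits.
Invert the bits: 11101110011. Add 1: 11101110100.

11101110100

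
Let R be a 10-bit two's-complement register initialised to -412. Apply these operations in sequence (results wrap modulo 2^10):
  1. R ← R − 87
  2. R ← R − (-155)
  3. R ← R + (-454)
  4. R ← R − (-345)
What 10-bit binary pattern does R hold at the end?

Start: R = -412 = 1001100100.
R = -412 − 87 = -499 = 1000001101
R = -499 − (-155) = -344 = 1010101000
R = -344 + (-454) = -798; wraps to 226 = 0011100010
R = 226 − (-345) = 571; wraps to -453 = 1000111011

1000111011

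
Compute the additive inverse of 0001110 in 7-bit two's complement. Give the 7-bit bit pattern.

Invert: 1110001. Add 1: 1110010.
Check: 0001110 = 14, 1110010 = -14.

1110010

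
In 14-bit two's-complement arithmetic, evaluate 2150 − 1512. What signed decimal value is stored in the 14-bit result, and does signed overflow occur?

638; no overflow

2150 → 00100001100110
1512 → 00010111101000
Subtract via negate-and-add: invert 00010111101000 + 1 = 11101000011000 (i.e. -1512).
  00100001100110
+ 11101000011000
= 00001001111110  (discard carry-out 1)
Result 00001001111110: MSB = 0 → value 638.
Addends (after negating the subtrahend) have opposite signs, so signed overflow cannot occur.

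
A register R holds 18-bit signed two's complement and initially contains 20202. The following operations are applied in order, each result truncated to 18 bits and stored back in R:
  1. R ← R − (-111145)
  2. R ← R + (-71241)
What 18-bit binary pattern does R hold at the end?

001110101011001010

Start: R = 20202 = 000100111011101010.
R = 20202 − (-111145) = 131347; wraps to -130797 = 100000000100010011
R = -130797 + (-71241) = -202038; wraps to 60106 = 001110101011001010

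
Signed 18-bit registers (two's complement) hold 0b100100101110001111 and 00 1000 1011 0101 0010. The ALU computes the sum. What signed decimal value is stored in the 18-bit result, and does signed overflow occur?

0b100100101110001111 → 100100101110001111 = -111729 (signed)
00 1000 1011 0101 0010 → 001000101101010010 = 35666 (signed)
  100100101110001111
+ 001000101101010010
= 101101011011100001
Result 101101011011100001: MSB = 1 → 186081 − 262144 = -76063.
Addends have opposite signs, so signed overflow cannot occur.

-76063; no overflow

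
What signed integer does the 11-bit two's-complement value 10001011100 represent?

MSB is 1, so the value is negative.
Invert: 01110100011. Add 1: 01110100100 = 932. So the value is −932.

-932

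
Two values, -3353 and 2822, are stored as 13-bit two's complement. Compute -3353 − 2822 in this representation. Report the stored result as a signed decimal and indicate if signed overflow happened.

2017; overflow

-3353 → 1001011100111
2822 → 0101100000110
Subtract via negate-and-add: invert 0101100000110 + 1 = 1010011111010 (i.e. -2822).
  1001011100111
+ 1010011111010
= 0011111100001  (discard carry-out 1)
Result 0011111100001: MSB = 0 → value 2017.
Both addends (after negating the subtrahend) are negative but the stored result is non-negative: signed overflow. The true value -3353 − 2822 = -6175 lies outside [-4096, 4095].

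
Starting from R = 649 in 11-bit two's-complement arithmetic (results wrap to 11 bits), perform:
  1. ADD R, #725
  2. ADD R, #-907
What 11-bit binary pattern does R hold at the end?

Start: R = 649 = 01010001001.
R = 649 + 725 = 1374; wraps to -674 = 10101011110
R = -674 + (-907) = -1581; wraps to 467 = 00111010011

00111010011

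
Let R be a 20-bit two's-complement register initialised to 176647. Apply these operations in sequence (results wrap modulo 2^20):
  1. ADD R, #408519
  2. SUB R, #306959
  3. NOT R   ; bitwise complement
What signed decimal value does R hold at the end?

-278208

Start: R = 176647 = 00101011001000000111.
R = 176647 + 408519 = 585166; wraps to -463410 = 10001110110111001110
R = -463410 − 306959 = -770369; wraps to 278207 = 01000011111010111111
R = NOT 01000011111010111111 = 10111100000101000000 = -278208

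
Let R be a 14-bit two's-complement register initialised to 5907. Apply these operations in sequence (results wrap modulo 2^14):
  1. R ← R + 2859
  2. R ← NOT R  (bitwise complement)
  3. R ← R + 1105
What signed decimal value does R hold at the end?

-7662

Start: R = 5907 = 01011100010011.
R = 5907 + 2859 = 8766; wraps to -7618 = 10001000111110
R = NOT 10001000111110 = 01110111000001 = 7617
R = 7617 + 1105 = 8722; wraps to -7662 = 10001000010010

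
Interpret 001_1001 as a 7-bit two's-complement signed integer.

MSB is 0, so the value is non-negative: 0011001 = 25.

25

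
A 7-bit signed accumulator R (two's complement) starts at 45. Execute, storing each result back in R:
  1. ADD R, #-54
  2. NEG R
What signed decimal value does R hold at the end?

9

Start: R = 45 = 0101101.
R = 45 + (-54) = -9 = 1110111
R = −(-9) = 9 = 0001001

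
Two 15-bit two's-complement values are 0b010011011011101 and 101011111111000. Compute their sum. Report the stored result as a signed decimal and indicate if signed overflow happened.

-299; no overflow

0b010011011011101 → 010011011011101 = 9949 (signed)
101011111111000 = -10248 (signed)
  010011011011101
+ 101011111111000
= 111111011010101
Result 111111011010101: MSB = 1 → 32469 − 32768 = -299.
Addends have opposite signs, so signed overflow cannot occur.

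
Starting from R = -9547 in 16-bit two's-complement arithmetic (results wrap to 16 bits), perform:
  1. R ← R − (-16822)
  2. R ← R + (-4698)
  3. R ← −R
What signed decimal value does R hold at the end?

-2577

Start: R = -9547 = 1101101010110101.
R = -9547 − (-16822) = 7275 = 0001110001101011
R = 7275 + (-4698) = 2577 = 0000101000010001
R = −(2577) = -2577 = 1111010111101111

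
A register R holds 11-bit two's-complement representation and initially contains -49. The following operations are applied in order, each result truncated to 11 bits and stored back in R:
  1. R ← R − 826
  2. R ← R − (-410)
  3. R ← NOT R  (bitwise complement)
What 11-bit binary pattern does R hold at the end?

00111010000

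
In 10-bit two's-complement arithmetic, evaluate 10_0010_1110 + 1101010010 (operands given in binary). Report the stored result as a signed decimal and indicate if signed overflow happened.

384; overflow

10_0010_1110 → 1000101110 = -466 (signed)
1101010010 = -174 (signed)
  1000101110
+ 1101010010
= 0110000000  (discard carry-out 1)
Result 0110000000: MSB = 0 → value 384.
Both addends are negative but the stored result is non-negative: signed overflow. The true value -466 + (-174) = -640 lies outside [-512, 511].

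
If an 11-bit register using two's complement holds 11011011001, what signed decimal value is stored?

-295

MSB is 1, so the value is negative.
Invert: 00100100110. Add 1: 00100100111 = 295. So the value is −295.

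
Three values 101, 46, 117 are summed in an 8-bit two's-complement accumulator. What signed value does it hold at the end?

101 + 46 = 147 → wraps to -109 (10010011)
-109 + 117 = 8 (00001000)

8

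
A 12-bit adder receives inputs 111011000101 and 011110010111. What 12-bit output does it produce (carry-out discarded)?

011001011100

  111011000101
+ 011110010111
= 011001011100  (discard carry-out 1)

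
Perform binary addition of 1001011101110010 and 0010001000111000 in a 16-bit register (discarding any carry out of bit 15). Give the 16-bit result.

  1001011101110010
+ 0010001000111000
= 1011100110101010

1011100110101010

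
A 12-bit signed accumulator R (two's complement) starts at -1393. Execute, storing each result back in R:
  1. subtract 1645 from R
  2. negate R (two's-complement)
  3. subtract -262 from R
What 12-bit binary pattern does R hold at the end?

110011100100

Start: R = -1393 = 101010001111.
R = -1393 − 1645 = -3038; wraps to 1058 = 010000100010
R = −(1058) = -1058 = 101111011110
R = -1058 − (-262) = -796 = 110011100100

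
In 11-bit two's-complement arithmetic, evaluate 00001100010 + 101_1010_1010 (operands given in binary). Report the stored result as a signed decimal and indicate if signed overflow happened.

00001100010 = 98 (signed)
101_1010_1010 → 10110101010 = -598 (signed)
  00001100010
+ 10110101010
= 11000001100
Result 11000001100: MSB = 1 → 1548 − 2048 = -500.
Addends have opposite signs, so signed overflow cannot occur.

-500; no overflow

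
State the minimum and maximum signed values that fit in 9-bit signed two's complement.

min = -256, max = 255

Minimum: −2^8 = -256.
Maximum: 2^8 − 1 = 255.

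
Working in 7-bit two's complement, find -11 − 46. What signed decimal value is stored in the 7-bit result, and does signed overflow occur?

-57; no overflow

-11 → 1110101
46 → 0101110
Subtract via negate-and-add: invert 0101110 + 1 = 1010010 (i.e. -46).
  1110101
+ 1010010
= 1000111  (discard carry-out 1)
Result 1000111: MSB = 1 → 71 − 128 = -57.
Both addends (after negating the subtrahend) are negative and so is the stored result: no signed overflow.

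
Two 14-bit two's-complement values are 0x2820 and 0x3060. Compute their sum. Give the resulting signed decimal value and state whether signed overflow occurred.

0x2820 = 10100000100000 = -6112 (signed)
0x3060 = 11000001100000 = -4000 (signed)
  10100000100000
+ 11000001100000
= 01100010000000  (discard carry-out 1)
Result 01100010000000: MSB = 0 → value 6272.
Both addends are negative but the stored result is non-negative: signed overflow. The true value -6112 + (-4000) = -10112 lies outside [-8192, 8191].

6272; overflow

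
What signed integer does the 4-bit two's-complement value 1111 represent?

-1

MSB is 1, so the value is negative.
Invert: 0000. Add 1: 0001 = 1. So the value is −1.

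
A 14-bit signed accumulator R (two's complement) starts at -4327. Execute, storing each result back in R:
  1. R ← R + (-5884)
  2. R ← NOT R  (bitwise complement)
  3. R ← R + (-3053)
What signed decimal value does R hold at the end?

Start: R = -4327 = 10111100011001.
R = -4327 + (-5884) = -10211; wraps to 6173 = 01100000011101
R = NOT 01100000011101 = 10011111100010 = -6174
R = -6174 + (-3053) = -9227; wraps to 7157 = 01101111110101

7157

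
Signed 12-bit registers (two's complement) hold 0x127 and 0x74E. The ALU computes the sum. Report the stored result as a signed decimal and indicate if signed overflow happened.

-1931; overflow

0x127 = 000100100111 = 295 (signed)
0x74E = 011101001110 = 1870 (signed)
  000100100111
+ 011101001110
= 100001110101
Result 100001110101: MSB = 1 → 2165 − 4096 = -1931.
Both addends are non-negative but the stored result is negative: signed overflow. The true value 295 + 1870 = 2165 lies outside [-2048, 2047].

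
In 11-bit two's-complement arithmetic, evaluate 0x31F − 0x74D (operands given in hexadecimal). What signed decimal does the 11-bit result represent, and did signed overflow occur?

978; no overflow

0x31F = 01100011111 = 799 (signed)
0x74D = 11101001101 = -179 (signed)
Subtract via negate-and-add: invert 11101001101 + 1 = 00010110011 (i.e. 179).
  01100011111
+ 00010110011
= 01111010010
Result 01111010010: MSB = 0 → value 978.
Both addends (after negating the subtrahend) are non-negative and so is the stored result: no signed overflow.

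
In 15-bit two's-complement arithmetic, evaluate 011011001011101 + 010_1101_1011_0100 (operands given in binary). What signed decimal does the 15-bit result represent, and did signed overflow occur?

011011001011101 = 13917 (signed)
010_1101_1011_0100 → 010110110110100 = 11700 (signed)
  011011001011101
+ 010110110110100
= 110010000010001
Result 110010000010001: MSB = 1 → 25617 − 32768 = -7151.
Both addends are non-negative but the stored result is negative: signed overflow. The true value 13917 + 11700 = 25617 lies outside [-16384, 16383].

-7151; overflow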